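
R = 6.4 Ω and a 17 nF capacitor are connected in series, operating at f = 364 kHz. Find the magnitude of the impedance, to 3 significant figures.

26.5 Ω

ω = 2πf = 2.287e+06 rad/s
X_C = 1/(ωC) = 25.7 Ω
Z = 6.40 − j25.7 Ω
|Z| = √(6.40² + 25.7²) = 26.5 Ω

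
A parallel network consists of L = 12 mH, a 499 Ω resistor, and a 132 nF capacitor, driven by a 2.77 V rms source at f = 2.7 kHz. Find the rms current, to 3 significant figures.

ω = 2πf = 16960 rad/s
X_L = ωL = 204 Ω
X_C = 1/(ωC) = 447 Ω
Parallel: admittances add. Y = 1/R + 1/(jωL) + jωC
Y = (0.00200 − j0.00267) S
|Y| = 0.00334 S → |Z| = 1/|Y| = 299 Ω, ∠Z = −∠Y = 53.1°
I = V/|Z| = 2.77/299 = 9.25 mA

9.25 mA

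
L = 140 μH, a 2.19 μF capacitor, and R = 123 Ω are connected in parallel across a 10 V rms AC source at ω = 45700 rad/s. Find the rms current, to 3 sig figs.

568 mA

X_L = ωL = 6.40 Ω
X_C = 1/(ωC) = 9.99 Ω
Parallel: admittances add. Y = 1/R + 1/(jωL) + jωC
Y = (0.00813 − j0.0562) S
|Y| = 0.0568 S → |Z| = 1/|Y| = 17.6 Ω, ∠Z = −∠Y = 81.8°
I = V/|Z| = 10/17.6 = 568 mA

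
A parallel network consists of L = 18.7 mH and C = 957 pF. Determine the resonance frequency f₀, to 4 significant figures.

ω₀ = 1/√(LC) = 1/√(0.0187 × 9.57e-10) = 236400 rad/s
f₀ = ω₀/(2π) = 37.62 kHz

37.62 kHz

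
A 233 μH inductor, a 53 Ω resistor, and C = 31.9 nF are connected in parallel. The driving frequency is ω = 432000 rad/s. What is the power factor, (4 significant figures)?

0.9799

X_L = ωL = 100.7 Ω
X_C = 1/(ωC) = 72.56 Ω
Parallel: admittances add. Y = 1/R + 1/(jωL) + jωC
Y = (0.01887 + j0.003846) S
|Y| = 0.01926 S → |Z| = 1/|Y| = 51.93 Ω, ∠Z = −∠Y = -11.52°
cos φ = cos(-11.52°) = 0.9799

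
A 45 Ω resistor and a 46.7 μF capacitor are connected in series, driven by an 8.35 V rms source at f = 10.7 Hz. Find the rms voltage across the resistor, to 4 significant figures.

ω = 2πf = 67.23 rad/s
X_C = 1/(ωC) = 318.5 Ω
Z = 45.00 − j318.5 Ω
|Z| = √(45.00² + 318.5²) = 321.7 Ω
I = V/|Z| = 25.96 mA
V_R = I·|Z_R| = 0.02596 × 45.00 = 1.168 V

1.168 V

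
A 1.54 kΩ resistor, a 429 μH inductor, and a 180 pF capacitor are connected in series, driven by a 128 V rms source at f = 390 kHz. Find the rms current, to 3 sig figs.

65.2 mA

ω = 2πf = 2.45e+06 rad/s
X_L = ωL = 1050 Ω
X_C = 1/(ωC) = 2270 Ω
Net reactance X = X_L − X_C = -1220 Ω
Z = 1540 − j1220 Ω
|Z| = √(1540² + 1220²) = 1960 Ω
I = V/|Z| = 128/1960 = 65.2 mA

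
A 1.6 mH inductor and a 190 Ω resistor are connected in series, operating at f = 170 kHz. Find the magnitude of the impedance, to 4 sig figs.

1720 Ω

ω = 2πf = 1.068e+06 rad/s
X_L = ωL = 1709 Ω
Z = 190.0 + j1709 Ω
|Z| = √(190.0² + 1709²) = 1720 Ω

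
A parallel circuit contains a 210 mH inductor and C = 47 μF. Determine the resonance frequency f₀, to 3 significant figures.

ω₀ = 1/√(LC) = 1/√(0.21 × 4.7e-05) = 318.3 rad/s
f₀ = ω₀/(2π) = 50.7 Hz

50.7 Hz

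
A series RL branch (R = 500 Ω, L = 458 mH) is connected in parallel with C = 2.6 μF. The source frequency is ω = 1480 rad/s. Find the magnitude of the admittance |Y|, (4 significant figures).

2.977 mS

X_L = ωL = 677.8 Ω
X_C = 1/(ωC) = 259.9 Ω
Branch 1 (R+jX_L): Z₁ = 500.0 + j677.8 Ω, |Z₁| = 842.3 Ω
Branch 2 (−jX_C): Z₂ = −j259.9 Ω
Parallel: Z = Z₁Z₂/(Z₁+Z₂), |Z| = 335.9 Ω, ∠Z = -76.31°
|Y| = 1/|Z| = 2.977 mS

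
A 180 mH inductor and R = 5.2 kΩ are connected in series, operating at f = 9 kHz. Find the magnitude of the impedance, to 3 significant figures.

11400 Ω

ω = 2πf = 56550 rad/s
X_L = ωL = 10200 Ω
Z = 5200 + j10200 Ω
|Z| = √(5200² + 10200²) = 11400 Ω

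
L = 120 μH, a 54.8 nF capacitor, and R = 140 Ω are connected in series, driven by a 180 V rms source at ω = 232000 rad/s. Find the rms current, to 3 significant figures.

1.21 A

X_L = ωL = 27.8 Ω
X_C = 1/(ωC) = 78.7 Ω
Net reactance X = X_L − X_C = -50.8 Ω
Z = 140 − j50.8 Ω
|Z| = √(140² + 50.8²) = 149 Ω
I = V/|Z| = 180/149 = 1.21 A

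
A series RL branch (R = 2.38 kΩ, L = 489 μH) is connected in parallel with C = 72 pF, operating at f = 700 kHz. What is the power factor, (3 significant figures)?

0.907

ω = 2πf = 4.398e+06 rad/s
X_L = ωL = 2150 Ω
X_C = 1/(ωC) = 3160 Ω
Branch 1 (R+jX_L): Z₁ = 2380 + j2150 Ω, |Z₁| = 3210 Ω
Branch 2 (−jX_C): Z₂ = −j3160 Ω
Parallel: Z = Z₁Z₂/(Z₁+Z₂), |Z| = 3920 Ω, ∠Z = -25.0°
cos φ = cos(-25.0°) = 0.907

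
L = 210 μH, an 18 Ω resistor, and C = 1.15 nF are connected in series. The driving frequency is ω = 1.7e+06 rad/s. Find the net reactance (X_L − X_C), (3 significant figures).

X_L = ωL = 357 Ω
X_C = 1/(ωC) = 512 Ω
X = 357 − 512 = -155 Ω

-155 Ω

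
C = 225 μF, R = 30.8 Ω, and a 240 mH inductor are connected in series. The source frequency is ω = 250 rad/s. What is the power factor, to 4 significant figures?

0.5893

X_L = ωL = 60.00 Ω
X_C = 1/(ωC) = 17.78 Ω
Net reactance X = X_L − X_C = 42.22 Ω
Z = 30.80 + j42.22 Ω
|Z| = √(30.80² + 42.22²) = 52.26 Ω
∠Z = arctan(42.22/30.80) = 53.89°
cos φ = cos(53.89°) = 0.5893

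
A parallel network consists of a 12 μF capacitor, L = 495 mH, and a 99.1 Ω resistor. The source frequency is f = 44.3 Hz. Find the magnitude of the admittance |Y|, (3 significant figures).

ω = 2πf = 278.3 rad/s
X_L = ωL = 138 Ω
X_C = 1/(ωC) = 299 Ω
Parallel: admittances add. Y = 1/R + 1/(jωL) + jωC
Y = (0.0101 − j0.00392) S
|Y| = 0.0108 S → |Z| = 1/|Y| = 92.4 Ω, ∠Z = −∠Y = 21.2°

10.8 mS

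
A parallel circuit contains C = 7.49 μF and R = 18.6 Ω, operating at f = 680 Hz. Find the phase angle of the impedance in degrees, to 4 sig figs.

-30.76°

ω = 2πf = 4273 rad/s
X_C = 1/(ωC) = 31.25 Ω
Parallel: admittances add. Y = 1/R + jωC
Y = (0.05376 + j0.03200) S
|Y| = 0.06257 S → |Z| = 1/|Y| = 15.98 Ω, ∠Z = −∠Y = -30.76°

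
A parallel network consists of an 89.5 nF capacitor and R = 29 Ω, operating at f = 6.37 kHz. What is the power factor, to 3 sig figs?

ω = 2πf = 40020 rad/s
X_C = 1/(ωC) = 279 Ω
Parallel: admittances add. Y = 1/R + jωC
Y = (0.0345 + j0.00358) S
|Y| = 0.0347 S → |Z| = 1/|Y| = 28.8 Ω, ∠Z = −∠Y = -5.93°
cos φ = cos(-5.93°) = 0.995

0.995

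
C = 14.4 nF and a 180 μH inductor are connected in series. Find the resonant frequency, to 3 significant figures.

ω₀ = 1/√(LC) = 1/√(0.00018 × 1.44e-08) = 621100 rad/s
f₀ = ω₀/(2π) = 98.9 kHz

98.9 kHz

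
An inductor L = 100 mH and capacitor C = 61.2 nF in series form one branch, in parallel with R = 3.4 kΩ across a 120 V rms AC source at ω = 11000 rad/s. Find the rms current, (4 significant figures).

313.3 mA

X_L = ωL = 1100 Ω
X_C = 1/(ωC) = 1485 Ω
Branch 1: Z₁ = R = 3400 Ω
Branch 2 (series LC): Z₂ = j(X_L − X_C) = −j385.4 Ω
Parallel: Z = Z₁Z₂/(Z₁+Z₂), |Z| = 383.0 Ω, ∠Z = -83.53°
I = V/|Z| = 120/383.0 = 313.3 mA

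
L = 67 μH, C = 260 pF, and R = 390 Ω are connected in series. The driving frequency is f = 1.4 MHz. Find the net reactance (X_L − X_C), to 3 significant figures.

152 Ω

ω = 2πf = 8.796e+06 rad/s
X_L = ωL = 589 Ω
X_C = 1/(ωC) = 437 Ω
X = 589 − 437 = 152 Ω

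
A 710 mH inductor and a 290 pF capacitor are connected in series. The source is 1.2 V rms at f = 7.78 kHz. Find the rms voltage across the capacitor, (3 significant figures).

2.36 V

ω = 2πf = 48880 rad/s
X_L = ωL = 34700 Ω
X_C = 1/(ωC) = 70500 Ω
Net reactance X = X_L − X_C = -35800 Ω
Z = − j35800 Ω
|Z| = √(0² + 35800²) = 35800 Ω
I = V/|Z| = 33.5 μA
V_C = I·|Z_C| = 3.35e-05 × 70500 = 2.36 V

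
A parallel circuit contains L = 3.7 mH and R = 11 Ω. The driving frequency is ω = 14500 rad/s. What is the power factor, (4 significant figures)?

X_L = ωL = 53.65 Ω
Parallel: admittances add. Y = 1/R + 1/(jωL)
Y = (0.09091 − j0.01864) S
|Y| = 0.09280 S → |Z| = 1/|Y| = 10.78 Ω, ∠Z = −∠Y = 11.59°
cos φ = cos(11.59°) = 0.9796

0.9796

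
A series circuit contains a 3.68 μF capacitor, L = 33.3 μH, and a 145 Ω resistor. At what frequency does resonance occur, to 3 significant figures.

14.4 kHz

ω₀ = 1/√(LC) = 1/√(3.33e-05 × 3.68e-06) = 90330 rad/s
f₀ = ω₀/(2π) = 14.4 kHz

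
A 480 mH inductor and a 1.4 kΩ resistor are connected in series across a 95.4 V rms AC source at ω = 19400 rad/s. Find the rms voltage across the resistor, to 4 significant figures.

14.18 V

X_L = ωL = 9312 Ω
Z = 1400 + j9312 Ω
|Z| = √(1400² + 9312²) = 9417 Ω
I = V/|Z| = 10.13 mA
V_R = I·|Z_R| = 0.01013 × 1400 = 14.18 V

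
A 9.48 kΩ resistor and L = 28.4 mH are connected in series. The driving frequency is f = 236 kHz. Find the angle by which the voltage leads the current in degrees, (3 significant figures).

ω = 2πf = 1.483e+06 rad/s
X_L = ωL = 42100 Ω
Z = 9480 + j42100 Ω
|Z| = √(9480² + 42100²) = 43200 Ω
∠Z = arctan(42100/9480) = 77.3°

77.3°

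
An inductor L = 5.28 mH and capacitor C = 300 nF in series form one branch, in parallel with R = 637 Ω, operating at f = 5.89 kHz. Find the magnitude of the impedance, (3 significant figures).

ω = 2πf = 37010 rad/s
X_L = ωL = 195 Ω
X_C = 1/(ωC) = 90.1 Ω
Branch 1: Z₁ = R = 637 Ω
Branch 2 (series LC): Z₂ = j(X_L − X_C) = j105 Ω
Parallel: Z = Z₁Z₂/(Z₁+Z₂), |Z| = 104 Ω, ∠Z = 80.6°

104 Ω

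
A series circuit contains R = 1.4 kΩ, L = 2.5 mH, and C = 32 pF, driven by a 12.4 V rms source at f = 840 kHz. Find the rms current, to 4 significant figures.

ω = 2πf = 5.278e+06 rad/s
X_L = ωL = 13190 Ω
X_C = 1/(ωC) = 5921 Ω
Net reactance X = X_L − X_C = 7274 Ω
Z = 1400 + j7274 Ω
|Z| = √(1400² + 7274²) = 7407 Ω
I = V/|Z| = 12.4/7407 = 1.674 mA

1.674 mA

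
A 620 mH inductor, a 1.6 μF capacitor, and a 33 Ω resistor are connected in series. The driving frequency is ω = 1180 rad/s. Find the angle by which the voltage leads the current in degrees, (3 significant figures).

80.7°

X_L = ωL = 732 Ω
X_C = 1/(ωC) = 530 Ω
Net reactance X = X_L − X_C = 202 Ω
Z = 33.0 + j202 Ω
|Z| = √(33.0² + 202²) = 205 Ω
∠Z = arctan(202/33.0) = 80.7°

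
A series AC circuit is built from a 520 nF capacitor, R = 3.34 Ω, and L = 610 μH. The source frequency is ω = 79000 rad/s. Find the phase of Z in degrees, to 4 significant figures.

X_L = ωL = 48.19 Ω
X_C = 1/(ωC) = 24.34 Ω
Net reactance X = X_L − X_C = 23.85 Ω
Z = 3.340 + j23.85 Ω
|Z| = √(3.340² + 23.85²) = 24.08 Ω
∠Z = arctan(23.85/3.340) = 82.03°

82.03°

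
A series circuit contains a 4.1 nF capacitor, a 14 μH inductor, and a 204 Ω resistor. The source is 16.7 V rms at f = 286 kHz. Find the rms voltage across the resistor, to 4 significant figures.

ω = 2πf = 1.797e+06 rad/s
X_L = ωL = 25.16 Ω
X_C = 1/(ωC) = 135.7 Ω
Net reactance X = X_L − X_C = -110.6 Ω
Z = 204.0 − j110.6 Ω
|Z| = √(204.0² + 110.6²) = 232.0 Ω
I = V/|Z| = 71.97 mA
V_R = I·|Z_R| = 0.07197 × 204.0 = 14.68 V

14.68 V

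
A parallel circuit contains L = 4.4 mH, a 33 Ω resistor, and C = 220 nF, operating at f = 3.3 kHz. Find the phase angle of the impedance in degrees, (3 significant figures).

11.9°

ω = 2πf = 20730 rad/s
X_L = ωL = 91.2 Ω
X_C = 1/(ωC) = 219 Ω
Parallel: admittances add. Y = 1/R + 1/(jωL) + jωC
Y = (0.0303 − j0.00640) S
|Y| = 0.0310 S → |Z| = 1/|Y| = 32.3 Ω, ∠Z = −∠Y = 11.9°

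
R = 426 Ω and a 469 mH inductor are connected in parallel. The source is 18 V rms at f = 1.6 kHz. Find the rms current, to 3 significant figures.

ω = 2πf = 10050 rad/s
X_L = ωL = 4710 Ω
Parallel: admittances add. Y = 1/R + 1/(jωL)
Y = (0.00235 − j0.000212) S
|Y| = 0.00236 S → |Z| = 1/|Y| = 424 Ω, ∠Z = −∠Y = 5.16°
I = V/|Z| = 18/424 = 42.4 mA

42.4 mA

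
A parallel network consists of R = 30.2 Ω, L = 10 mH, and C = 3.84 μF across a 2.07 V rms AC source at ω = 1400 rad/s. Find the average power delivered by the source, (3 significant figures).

142 mW

X_L = ωL = 14.0 Ω
X_C = 1/(ωC) = 186 Ω
Parallel: admittances add. Y = 1/R + 1/(jωL) + jωC
Y = (0.0331 − j0.0661) S
|Y| = 0.0739 S → |Z| = 1/|Y| = 13.5 Ω, ∠Z = −∠Y = 63.4°
I = V/|Z| = 153 mA
P = VI cos φ = 2.07 × 0.153 × cos(63.4°) = 142 mW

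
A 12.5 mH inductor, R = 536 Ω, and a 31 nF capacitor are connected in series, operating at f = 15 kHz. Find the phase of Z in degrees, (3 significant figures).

57.3°

ω = 2πf = 94250 rad/s
X_L = ωL = 1180 Ω
X_C = 1/(ωC) = 342 Ω
Net reactance X = X_L − X_C = 836 Ω
Z = 536 + j836 Ω
|Z| = √(536² + 836²) = 993 Ω
∠Z = arctan(836/536) = 57.3°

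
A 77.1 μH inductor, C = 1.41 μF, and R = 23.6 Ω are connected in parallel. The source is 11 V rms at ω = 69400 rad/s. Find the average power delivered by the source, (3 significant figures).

X_L = ωL = 5.35 Ω
X_C = 1/(ωC) = 10.2 Ω
Parallel: admittances add. Y = 1/R + 1/(jωL) + jωC
Y = (0.0424 − j0.0890) S
|Y| = 0.0986 S → |Z| = 1/|Y| = 10.1 Ω, ∠Z = −∠Y = 64.5°
I = V/|Z| = 1.08 A
P = VI cos φ = 11 × 1.08 × cos(64.5°) = 5.13 W

5.13 W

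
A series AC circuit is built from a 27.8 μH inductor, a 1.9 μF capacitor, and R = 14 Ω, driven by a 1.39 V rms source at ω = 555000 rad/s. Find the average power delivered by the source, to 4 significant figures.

66.68 mW

X_L = ωL = 15.43 Ω
X_C = 1/(ωC) = 0.9483 Ω
Net reactance X = X_L − X_C = 14.48 Ω
Z = 14.00 + j14.48 Ω
|Z| = √(14.00² + 14.48²) = 20.14 Ω
∠Z = arctan(14.48/14.00) = 45.97°
I = V/|Z| = 69.01 mA
P = VI cos φ = 1.39 × 0.06901 × cos(45.97°) = 66.68 mW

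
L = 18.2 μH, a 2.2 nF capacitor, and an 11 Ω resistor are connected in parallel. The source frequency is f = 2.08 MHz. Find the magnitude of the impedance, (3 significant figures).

ω = 2πf = 1.307e+07 rad/s
X_L = ωL = 238 Ω
X_C = 1/(ωC) = 34.8 Ω
Parallel: admittances add. Y = 1/R + 1/(jωL) + jωC
Y = (0.0909 + j0.0245) S
|Y| = 0.0942 S → |Z| = 1/|Y| = 10.6 Ω, ∠Z = −∠Y = -15.1°

10.6 Ω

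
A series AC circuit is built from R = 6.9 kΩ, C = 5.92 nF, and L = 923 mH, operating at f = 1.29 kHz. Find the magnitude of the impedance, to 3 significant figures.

15000 Ω

ω = 2πf = 8105 rad/s
X_L = ωL = 7480 Ω
X_C = 1/(ωC) = 20800 Ω
Net reactance X = X_L − X_C = -13400 Ω
Z = 6900 − j13400 Ω
|Z| = √(6900² + 13400²) = 15000 Ω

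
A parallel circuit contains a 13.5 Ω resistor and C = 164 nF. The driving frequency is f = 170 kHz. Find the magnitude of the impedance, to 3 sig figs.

5.26 Ω

ω = 2πf = 1.068e+06 rad/s
X_C = 1/(ωC) = 5.71 Ω
Parallel: admittances add. Y = 1/R + jωC
Y = (0.0741 + j0.175) S
|Y| = 0.190 S → |Z| = 1/|Y| = 5.26 Ω, ∠Z = −∠Y = -67.1°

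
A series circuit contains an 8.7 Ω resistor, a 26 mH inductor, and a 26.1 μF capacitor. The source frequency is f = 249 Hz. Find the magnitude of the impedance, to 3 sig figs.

18.4 Ω

ω = 2πf = 1565 rad/s
X_L = ωL = 40.7 Ω
X_C = 1/(ωC) = 24.5 Ω
Net reactance X = X_L − X_C = 16.2 Ω
Z = 8.70 + j16.2 Ω
|Z| = √(8.70² + 16.2²) = 18.4 Ω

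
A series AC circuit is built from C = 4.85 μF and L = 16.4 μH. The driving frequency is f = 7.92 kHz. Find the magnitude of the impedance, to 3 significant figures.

ω = 2πf = 49760 rad/s
X_L = ωL = 0.816 Ω
X_C = 1/(ωC) = 4.14 Ω
Net reactance X = X_L − X_C = -3.33 Ω
Z = − j3.33 Ω
|Z| = √(0² + 3.33²) = 3.33 Ω

3.33 Ω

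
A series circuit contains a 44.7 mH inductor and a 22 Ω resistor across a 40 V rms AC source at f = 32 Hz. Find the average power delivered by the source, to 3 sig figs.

62.3 W

ω = 2πf = 201.1 rad/s
X_L = ωL = 8.99 Ω
Z = 22.0 + j8.99 Ω
|Z| = √(22.0² + 8.99²) = 23.8 Ω
∠Z = arctan(8.99/22.0) = 22.2°
I = V/|Z| = 1.68 A
P = VI cos φ = 40 × 1.68 × cos(22.2°) = 62.3 W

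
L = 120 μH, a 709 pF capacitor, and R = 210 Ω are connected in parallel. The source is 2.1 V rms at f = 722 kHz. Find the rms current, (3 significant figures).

ω = 2πf = 4.536e+06 rad/s
X_L = ωL = 544 Ω
X_C = 1/(ωC) = 311 Ω
Parallel: admittances add. Y = 1/R + 1/(jωL) + jωC
Y = (0.00476 + j0.00138) S
|Y| = 0.00496 S → |Z| = 1/|Y| = 202 Ω, ∠Z = −∠Y = -16.2°
I = V/|Z| = 2.1/202 = 10.4 mA

10.4 mA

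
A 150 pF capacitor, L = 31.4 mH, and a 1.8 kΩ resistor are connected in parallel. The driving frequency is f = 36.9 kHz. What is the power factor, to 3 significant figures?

0.983

ω = 2πf = 231800 rad/s
X_L = ωL = 7280 Ω
X_C = 1/(ωC) = 28800 Ω
Parallel: admittances add. Y = 1/R + 1/(jωL) + jωC
Y = (0.000556 − j0.000103) S
|Y| = 0.000565 S → |Z| = 1/|Y| = 1770 Ω, ∠Z = −∠Y = 10.5°
cos φ = cos(10.5°) = 0.983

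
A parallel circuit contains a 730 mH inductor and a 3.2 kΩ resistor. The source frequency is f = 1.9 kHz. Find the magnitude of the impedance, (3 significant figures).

3000 Ω

ω = 2πf = 11940 rad/s
X_L = ωL = 8710 Ω
Parallel: admittances add. Y = 1/R + 1/(jωL)
Y = (0.000313 − j0.000115) S
|Y| = 0.000333 S → |Z| = 1/|Y| = 3000 Ω, ∠Z = −∠Y = 20.2°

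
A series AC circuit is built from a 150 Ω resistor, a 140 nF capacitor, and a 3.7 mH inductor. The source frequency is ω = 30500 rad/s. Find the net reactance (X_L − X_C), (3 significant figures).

X_L = ωL = 113 Ω
X_C = 1/(ωC) = 234 Ω
X = 113 − 234 = -121 Ω

-121 Ω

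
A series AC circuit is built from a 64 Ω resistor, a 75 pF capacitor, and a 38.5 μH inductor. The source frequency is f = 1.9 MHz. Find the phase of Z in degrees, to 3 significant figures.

ω = 2πf = 1.194e+07 rad/s
X_L = ωL = 460 Ω
X_C = 1/(ωC) = 1120 Ω
Net reactance X = X_L − X_C = -657 Ω
Z = 64.0 − j657 Ω
|Z| = √(64.0² + 657²) = 660 Ω
∠Z = arctan(-657/64.0) = -84.4°

-84.4°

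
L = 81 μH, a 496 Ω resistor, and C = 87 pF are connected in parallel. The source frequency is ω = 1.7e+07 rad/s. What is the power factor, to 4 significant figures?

0.9368

X_L = ωL = 1377 Ω
X_C = 1/(ωC) = 676.1 Ω
Parallel: admittances add. Y = 1/R + 1/(jωL) + jωC
Y = (0.002016 + j0.0007528) S
|Y| = 0.002152 S → |Z| = 1/|Y| = 464.7 Ω, ∠Z = −∠Y = -20.47°
cos φ = cos(-20.47°) = 0.9368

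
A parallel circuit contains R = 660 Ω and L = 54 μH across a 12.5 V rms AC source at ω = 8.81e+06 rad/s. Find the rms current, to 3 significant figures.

32.4 mA

X_L = ωL = 476 Ω
Parallel: admittances add. Y = 1/R + 1/(jωL)
Y = (0.00152 − j0.00210) S
|Y| = 0.00259 S → |Z| = 1/|Y| = 386 Ω, ∠Z = −∠Y = 54.2°
I = V/|Z| = 12.5/386 = 32.4 mA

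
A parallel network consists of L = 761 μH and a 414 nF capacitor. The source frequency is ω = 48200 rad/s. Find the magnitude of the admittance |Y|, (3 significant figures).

7.31 mS

X_L = ωL = 36.7 Ω
X_C = 1/(ωC) = 50.1 Ω
Parallel: admittances add. Y = 1/(jωL) + jωC
Y = (0 − j0.00731) S
|Y| = 0.00731 S → |Z| = 1/|Y| = 137 Ω, ∠Z = −∠Y = 90.0°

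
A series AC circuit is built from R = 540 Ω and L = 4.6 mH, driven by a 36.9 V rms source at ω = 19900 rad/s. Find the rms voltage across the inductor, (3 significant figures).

X_L = ωL = 91.5 Ω
Z = 540 + j91.5 Ω
|Z| = √(540² + 91.5²) = 548 Ω
I = V/|Z| = 67.4 mA
V_L = I·|Z_L| = 0.0674 × 91.5 = 6.17 V

6.17 V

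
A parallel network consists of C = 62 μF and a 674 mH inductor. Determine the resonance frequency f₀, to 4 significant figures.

ω₀ = 1/√(LC) = 1/√(0.674 × 6.2e-05) = 154.7 rad/s
f₀ = ω₀/(2π) = 24.62 Hz

24.62 Hz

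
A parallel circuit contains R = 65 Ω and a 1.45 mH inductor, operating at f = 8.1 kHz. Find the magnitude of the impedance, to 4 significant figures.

ω = 2πf = 50890 rad/s
X_L = ωL = 73.80 Ω
Parallel: admittances add. Y = 1/R + 1/(jωL)
Y = (0.01538 − j0.01355) S
|Y| = 0.02050 S → |Z| = 1/|Y| = 48.78 Ω, ∠Z = −∠Y = 41.37°

48.78 Ω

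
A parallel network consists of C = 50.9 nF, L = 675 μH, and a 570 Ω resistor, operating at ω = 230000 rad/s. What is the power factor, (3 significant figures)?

0.316

X_L = ωL = 155 Ω
X_C = 1/(ωC) = 85.4 Ω
Parallel: admittances add. Y = 1/R + 1/(jωL) + jωC
Y = (0.00175 + j0.00527) S
|Y| = 0.00555 S → |Z| = 1/|Y| = 180 Ω, ∠Z = −∠Y = -71.6°
cos φ = cos(-71.6°) = 0.316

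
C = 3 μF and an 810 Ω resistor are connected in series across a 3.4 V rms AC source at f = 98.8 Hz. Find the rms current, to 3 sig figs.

3.50 mA

ω = 2πf = 620.8 rad/s
X_C = 1/(ωC) = 537 Ω
Z = 810 − j537 Ω
|Z| = √(810² + 537²) = 972 Ω
I = V/|Z| = 3.4/972 = 3.50 mA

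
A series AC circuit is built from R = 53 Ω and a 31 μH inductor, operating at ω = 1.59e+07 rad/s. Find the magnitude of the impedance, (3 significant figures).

X_L = ωL = 493 Ω
Z = 53.0 + j493 Ω
|Z| = √(53.0² + 493²) = 496 Ω

496 Ω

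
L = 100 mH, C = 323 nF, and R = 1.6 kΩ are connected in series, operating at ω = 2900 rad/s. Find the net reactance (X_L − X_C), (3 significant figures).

-778 Ω

X_L = ωL = 290 Ω
X_C = 1/(ωC) = 1070 Ω
X = 290 − 1070 = -778 Ω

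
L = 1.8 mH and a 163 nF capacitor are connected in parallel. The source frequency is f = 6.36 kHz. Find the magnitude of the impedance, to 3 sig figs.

135 Ω

ω = 2πf = 39960 rad/s
X_L = ωL = 71.9 Ω
X_C = 1/(ωC) = 154 Ω
Parallel: admittances add. Y = 1/(jωL) + jωC
Y = (0 − j0.00739) S
|Y| = 0.00739 S → |Z| = 1/|Y| = 135 Ω, ∠Z = −∠Y = 90.0°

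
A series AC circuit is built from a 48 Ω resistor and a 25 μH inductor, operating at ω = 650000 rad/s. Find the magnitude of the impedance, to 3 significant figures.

50.7 Ω

X_L = ωL = 16.2 Ω
Z = 48.0 + j16.2 Ω
|Z| = √(48.0² + 16.2²) = 50.7 Ω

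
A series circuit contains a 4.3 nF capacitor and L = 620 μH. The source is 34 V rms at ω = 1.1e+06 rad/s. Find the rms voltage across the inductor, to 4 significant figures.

X_L = ωL = 682.0 Ω
X_C = 1/(ωC) = 211.4 Ω
Net reactance X = X_L − X_C = 470.6 Ω
Z = j470.6 Ω
|Z| = √(0² + 470.6²) = 470.6 Ω
I = V/|Z| = 72.25 mA
V_L = I·|Z_L| = 0.07225 × 682.0 = 49.27 V

49.27 V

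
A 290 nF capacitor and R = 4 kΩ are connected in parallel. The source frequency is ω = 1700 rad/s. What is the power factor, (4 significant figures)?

X_C = 1/(ωC) = 2028 Ω
Parallel: admittances add. Y = 1/R + jωC
Y = (0.0002500 + j0.0004930) S
|Y| = 0.0005528 S → |Z| = 1/|Y| = 1809 Ω, ∠Z = −∠Y = -63.11°
cos φ = cos(-63.11°) = 0.4523

0.4523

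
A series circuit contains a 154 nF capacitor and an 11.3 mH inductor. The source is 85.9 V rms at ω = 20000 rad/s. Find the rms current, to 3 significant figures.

X_L = ωL = 226 Ω
X_C = 1/(ωC) = 325 Ω
Net reactance X = X_L − X_C = -98.7 Ω
Z = − j98.7 Ω
|Z| = √(0² + 98.7²) = 98.7 Ω
I = V/|Z| = 85.9/98.7 = 871 mA

871 mA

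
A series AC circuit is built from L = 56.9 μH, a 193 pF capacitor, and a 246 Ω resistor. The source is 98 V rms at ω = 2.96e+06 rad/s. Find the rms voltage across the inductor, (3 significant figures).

10.3 V

X_L = ωL = 168 Ω
X_C = 1/(ωC) = 1750 Ω
Net reactance X = X_L − X_C = -1580 Ω
Z = 246 − j1580 Ω
|Z| = √(246² + 1580²) = 1600 Ω
I = V/|Z| = 61.2 mA
V_L = I·|Z_L| = 0.0612 × 168 = 10.3 V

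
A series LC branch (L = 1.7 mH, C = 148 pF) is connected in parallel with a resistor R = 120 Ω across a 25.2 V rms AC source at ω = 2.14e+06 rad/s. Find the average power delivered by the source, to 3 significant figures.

X_L = ωL = 3640 Ω
X_C = 1/(ωC) = 3160 Ω
Branch 1: Z₁ = R = 120 Ω
Branch 2 (series LC): Z₂ = j(X_L − X_C) = j481 Ω
Parallel: Z = Z₁Z₂/(Z₁+Z₂), |Z| = 116 Ω, ∠Z = 14.0°
I = V/|Z| = 216 mA
P = VI cos φ = 25.2 × 0.216 × cos(14.0°) = 5.29 W

5.29 W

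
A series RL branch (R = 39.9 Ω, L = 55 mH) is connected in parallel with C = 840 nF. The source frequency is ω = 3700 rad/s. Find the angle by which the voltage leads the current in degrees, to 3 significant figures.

X_L = ωL = 204 Ω
X_C = 1/(ωC) = 322 Ω
Branch 1 (R+jX_L): Z₁ = 39.9 + j204 Ω, |Z₁| = 207 Ω
Branch 2 (−jX_C): Z₂ = −j322 Ω
Parallel: Z = Z₁Z₂/(Z₁+Z₂), |Z| = 535 Ω, ∠Z = 60.3°

60.3°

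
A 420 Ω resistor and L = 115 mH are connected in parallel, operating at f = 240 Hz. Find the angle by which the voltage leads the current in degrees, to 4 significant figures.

ω = 2πf = 1508 rad/s
X_L = ωL = 173.4 Ω
Parallel: admittances add. Y = 1/R + 1/(jωL)
Y = (0.002381 − j0.005766) S
|Y| = 0.006239 S → |Z| = 1/|Y| = 160.3 Ω, ∠Z = −∠Y = 67.56°

67.56°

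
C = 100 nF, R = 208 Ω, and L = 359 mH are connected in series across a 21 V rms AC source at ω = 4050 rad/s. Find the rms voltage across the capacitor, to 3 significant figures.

50.0 V

X_L = ωL = 1450 Ω
X_C = 1/(ωC) = 2470 Ω
Net reactance X = X_L − X_C = -1020 Ω
Z = 208 − j1020 Ω
|Z| = √(208² + 1020²) = 1040 Ω
I = V/|Z| = 20.3 mA
V_C = I·|Z_C| = 0.0203 × 2470 = 50.0 V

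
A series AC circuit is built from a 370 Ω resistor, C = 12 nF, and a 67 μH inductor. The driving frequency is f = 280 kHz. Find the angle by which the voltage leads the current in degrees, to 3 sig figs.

ω = 2πf = 1.759e+06 rad/s
X_L = ωL = 118 Ω
X_C = 1/(ωC) = 47.4 Ω
Net reactance X = X_L − X_C = 70.5 Ω
Z = 370 + j70.5 Ω
|Z| = √(370² + 70.5²) = 377 Ω
∠Z = arctan(70.5/370) = 10.8°

10.8°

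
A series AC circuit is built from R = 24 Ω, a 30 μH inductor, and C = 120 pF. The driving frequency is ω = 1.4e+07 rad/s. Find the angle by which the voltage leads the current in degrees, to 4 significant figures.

-82.20°

X_L = ωL = 420.0 Ω
X_C = 1/(ωC) = 595.2 Ω
Net reactance X = X_L − X_C = -175.2 Ω
Z = 24.00 − j175.2 Ω
|Z| = √(24.00² + 175.2²) = 176.9 Ω
∠Z = arctan(-175.2/24.00) = -82.20°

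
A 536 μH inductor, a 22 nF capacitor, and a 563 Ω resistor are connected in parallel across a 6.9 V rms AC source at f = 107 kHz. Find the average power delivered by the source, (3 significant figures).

ω = 2πf = 672300 rad/s
X_L = ωL = 360 Ω
X_C = 1/(ωC) = 67.6 Ω
Parallel: admittances add. Y = 1/R + 1/(jωL) + jωC
Y = (0.00178 + j0.0120) S
|Y| = 0.0121 S → |Z| = 1/|Y| = 82.3 Ω, ∠Z = −∠Y = -81.6°
I = V/|Z| = 83.8 mA
P = VI cos φ = 6.9 × 0.0838 × cos(-81.6°) = 84.6 mW

84.6 mW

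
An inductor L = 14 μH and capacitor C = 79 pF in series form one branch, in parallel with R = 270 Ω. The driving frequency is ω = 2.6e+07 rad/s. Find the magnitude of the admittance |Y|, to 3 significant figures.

8.94 mS

X_L = ωL = 364 Ω
X_C = 1/(ωC) = 487 Ω
Branch 1: Z₁ = R = 270 Ω
Branch 2 (series LC): Z₂ = j(X_L − X_C) = −j123 Ω
Parallel: Z = Z₁Z₂/(Z₁+Z₂), |Z| = 112 Ω, ∠Z = -65.5°
|Y| = 1/|Z| = 8.94 mS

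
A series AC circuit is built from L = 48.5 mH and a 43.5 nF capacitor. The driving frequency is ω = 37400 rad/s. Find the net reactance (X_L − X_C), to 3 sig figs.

1200 Ω

X_L = ωL = 1810 Ω
X_C = 1/(ωC) = 615 Ω
X = 1810 − 615 = 1200 Ω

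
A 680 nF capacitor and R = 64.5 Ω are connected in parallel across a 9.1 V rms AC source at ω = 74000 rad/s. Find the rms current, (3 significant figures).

479 mA

X_C = 1/(ωC) = 19.9 Ω
Parallel: admittances add. Y = 1/R + jωC
Y = (0.0155 + j0.0503) S
|Y| = 0.0527 S → |Z| = 1/|Y| = 19.0 Ω, ∠Z = −∠Y = -72.9°
I = V/|Z| = 9.1/19.0 = 479 mA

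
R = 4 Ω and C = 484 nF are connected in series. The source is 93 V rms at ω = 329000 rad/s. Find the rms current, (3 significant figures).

12.5 A

X_C = 1/(ωC) = 6.28 Ω
Z = 4.00 − j6.28 Ω
|Z| = √(4.00² + 6.28²) = 7.45 Ω
I = V/|Z| = 93/7.45 = 12.5 A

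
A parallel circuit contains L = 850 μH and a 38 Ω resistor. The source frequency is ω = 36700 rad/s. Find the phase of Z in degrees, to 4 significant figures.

50.62°

X_L = ωL = 31.19 Ω
Parallel: admittances add. Y = 1/R + 1/(jωL)
Y = (0.02632 − j0.03206) S
|Y| = 0.04147 S → |Z| = 1/|Y| = 24.11 Ω, ∠Z = −∠Y = 50.62°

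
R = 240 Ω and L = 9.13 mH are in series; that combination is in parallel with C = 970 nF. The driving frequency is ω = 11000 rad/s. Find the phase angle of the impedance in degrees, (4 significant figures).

-68.89°

X_L = ωL = 100.4 Ω
X_C = 1/(ωC) = 93.72 Ω
Branch 1 (R+jX_L): Z₁ = 240.0 + j100.4 Ω, |Z₁| = 260.2 Ω
Branch 2 (−jX_C): Z₂ = −j93.72 Ω
Parallel: Z = Z₁Z₂/(Z₁+Z₂), |Z| = 101.6 Ω, ∠Z = -68.89°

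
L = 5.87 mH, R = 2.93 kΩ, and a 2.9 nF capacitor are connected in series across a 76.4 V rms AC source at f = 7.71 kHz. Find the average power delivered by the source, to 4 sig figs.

ω = 2πf = 48440 rad/s
X_L = ωL = 284.4 Ω
X_C = 1/(ωC) = 7118 Ω
Net reactance X = X_L − X_C = -6834 Ω
Z = 2930 − j6834 Ω
|Z| = √(2930² + 6834²) = 7435 Ω
∠Z = arctan(-6834/2930) = -66.79°
I = V/|Z| = 10.28 mA
P = VI cos φ = 76.4 × 0.01028 × cos(-66.79°) = 309.3 mW

309.3 mW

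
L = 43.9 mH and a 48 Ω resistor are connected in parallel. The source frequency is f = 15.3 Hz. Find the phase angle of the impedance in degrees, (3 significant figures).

85.0°

ω = 2πf = 96.13 rad/s
X_L = ωL = 4.22 Ω
Parallel: admittances add. Y = 1/R + 1/(jωL)
Y = (0.0208 − j0.237) S
|Y| = 0.238 S → |Z| = 1/|Y| = 4.20 Ω, ∠Z = −∠Y = 85.0°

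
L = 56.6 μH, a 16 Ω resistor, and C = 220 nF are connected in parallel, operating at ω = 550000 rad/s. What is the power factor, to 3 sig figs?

0.575

X_L = ωL = 31.1 Ω
X_C = 1/(ωC) = 8.26 Ω
Parallel: admittances add. Y = 1/R + 1/(jωL) + jωC
Y = (0.0625 + j0.0889) S
|Y| = 0.109 S → |Z| = 1/|Y| = 9.20 Ω, ∠Z = −∠Y = -54.9°
cos φ = cos(-54.9°) = 0.575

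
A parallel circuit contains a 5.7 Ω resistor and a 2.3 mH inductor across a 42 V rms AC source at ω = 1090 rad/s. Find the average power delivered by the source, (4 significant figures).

X_L = ωL = 2.507 Ω
Parallel: admittances add. Y = 1/R + 1/(jωL)
Y = (0.1754 − j0.3989) S
|Y| = 0.4358 S → |Z| = 1/|Y| = 2.295 Ω, ∠Z = −∠Y = 66.26°
I = V/|Z| = 18.30 A
P = VI cos φ = 42 × 18.30 × cos(66.26°) = 309.5 W

309.5 W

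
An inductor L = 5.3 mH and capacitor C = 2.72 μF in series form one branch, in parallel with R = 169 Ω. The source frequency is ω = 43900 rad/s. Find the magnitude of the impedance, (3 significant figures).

135 Ω

X_L = ωL = 233 Ω
X_C = 1/(ωC) = 8.37 Ω
Branch 1: Z₁ = R = 169 Ω
Branch 2 (series LC): Z₂ = j(X_L − X_C) = j224 Ω
Parallel: Z = Z₁Z₂/(Z₁+Z₂), |Z| = 135 Ω, ∠Z = 37.0°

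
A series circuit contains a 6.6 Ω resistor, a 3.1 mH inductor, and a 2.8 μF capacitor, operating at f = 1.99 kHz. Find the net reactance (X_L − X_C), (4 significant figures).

10.20 Ω

ω = 2πf = 12500 rad/s
X_L = ωL = 38.76 Ω
X_C = 1/(ωC) = 28.56 Ω
X = 38.76 − 28.56 = 10.20 Ω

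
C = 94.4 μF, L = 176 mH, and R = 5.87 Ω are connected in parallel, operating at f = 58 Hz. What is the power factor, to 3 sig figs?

ω = 2πf = 364.4 rad/s
X_L = ωL = 64.1 Ω
X_C = 1/(ωC) = 29.1 Ω
Parallel: admittances add. Y = 1/R + 1/(jωL) + jωC
Y = (0.170 + j0.0188) S
|Y| = 0.171 S → |Z| = 1/|Y| = 5.83 Ω, ∠Z = −∠Y = -6.30°
cos φ = cos(-6.30°) = 0.994

0.994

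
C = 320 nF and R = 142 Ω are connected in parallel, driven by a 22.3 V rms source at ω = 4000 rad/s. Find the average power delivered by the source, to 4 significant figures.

3.502 W

X_C = 1/(ωC) = 781.2 Ω
Parallel: admittances add. Y = 1/R + jωC
Y = (0.007042 + j0.001280) S
|Y| = 0.007158 S → |Z| = 1/|Y| = 139.7 Ω, ∠Z = −∠Y = -10.30°
I = V/|Z| = 159.6 mA
P = VI cos φ = 22.3 × 0.1596 × cos(-10.30°) = 3.502 W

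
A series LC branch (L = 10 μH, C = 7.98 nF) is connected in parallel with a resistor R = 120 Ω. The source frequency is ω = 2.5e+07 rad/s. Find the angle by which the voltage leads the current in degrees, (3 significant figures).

26.1°

X_L = ωL = 250 Ω
X_C = 1/(ωC) = 5.01 Ω
Branch 1: Z₁ = R = 120 Ω
Branch 2 (series LC): Z₂ = j(X_L − X_C) = j245 Ω
Parallel: Z = Z₁Z₂/(Z₁+Z₂), |Z| = 108 Ω, ∠Z = 26.1°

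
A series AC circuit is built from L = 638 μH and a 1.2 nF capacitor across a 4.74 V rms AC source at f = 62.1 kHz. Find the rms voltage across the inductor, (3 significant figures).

0.625 V

ω = 2πf = 390200 rad/s
X_L = ωL = 249 Ω
X_C = 1/(ωC) = 2140 Ω
Net reactance X = X_L − X_C = -1890 Ω
Z = − j1890 Ω
|Z| = √(0² + 1890²) = 1890 Ω
I = V/|Z| = 2.51 mA
V_L = I·|Z_L| = 0.00251 × 249 = 0.625 V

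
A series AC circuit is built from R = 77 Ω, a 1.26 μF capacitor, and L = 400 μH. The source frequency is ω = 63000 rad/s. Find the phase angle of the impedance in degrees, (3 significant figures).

9.30°

X_L = ωL = 25.2 Ω
X_C = 1/(ωC) = 12.6 Ω
Net reactance X = X_L − X_C = 12.6 Ω
Z = 77.0 + j12.6 Ω
|Z| = √(77.0² + 12.6²) = 78.0 Ω
∠Z = arctan(12.6/77.0) = 9.30°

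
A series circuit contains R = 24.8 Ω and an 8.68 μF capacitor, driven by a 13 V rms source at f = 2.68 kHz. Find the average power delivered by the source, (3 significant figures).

ω = 2πf = 16840 rad/s
X_C = 1/(ωC) = 6.84 Ω
Z = 24.8 − j6.84 Ω
|Z| = √(24.8² + 6.84²) = 25.7 Ω
∠Z = arctan(-6.84/24.8) = -15.4°
I = V/|Z| = 505 mA
P = VI cos φ = 13 × 0.505 × cos(-15.4°) = 6.33 W

6.33 W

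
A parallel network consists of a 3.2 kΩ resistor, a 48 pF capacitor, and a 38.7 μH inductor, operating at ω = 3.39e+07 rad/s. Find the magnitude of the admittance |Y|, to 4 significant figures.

X_L = ωL = 1312 Ω
X_C = 1/(ωC) = 614.6 Ω
Parallel: admittances add. Y = 1/R + 1/(jωL) + jωC
Y = (0.0003125 + j0.0008650) S
|Y| = 0.0009197 S → |Z| = 1/|Y| = 1087 Ω, ∠Z = −∠Y = -70.14°

919.7 μS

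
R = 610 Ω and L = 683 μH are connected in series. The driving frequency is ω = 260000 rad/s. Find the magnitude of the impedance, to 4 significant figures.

X_L = ωL = 177.6 Ω
Z = 610.0 + j177.6 Ω
|Z| = √(610.0² + 177.6²) = 635.3 Ω

635.3 Ω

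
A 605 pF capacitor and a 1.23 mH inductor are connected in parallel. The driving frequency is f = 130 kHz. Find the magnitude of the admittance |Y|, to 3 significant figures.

ω = 2πf = 816800 rad/s
X_L = ωL = 1000 Ω
X_C = 1/(ωC) = 2020 Ω
Parallel: admittances add. Y = 1/(jωL) + jωC
Y = (0 − j0.000501) S
|Y| = 0.000501 S → |Z| = 1/|Y| = 2000 Ω, ∠Z = −∠Y = 90.0°

501 μS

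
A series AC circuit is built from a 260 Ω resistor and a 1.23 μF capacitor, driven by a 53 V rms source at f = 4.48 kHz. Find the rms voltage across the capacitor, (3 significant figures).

ω = 2πf = 28150 rad/s
X_C = 1/(ωC) = 28.9 Ω
Z = 260 − j28.9 Ω
|Z| = √(260² + 28.9²) = 262 Ω
I = V/|Z| = 203 mA
V_C = I·|Z_C| = 0.203 × 28.9 = 5.85 V

5.85 V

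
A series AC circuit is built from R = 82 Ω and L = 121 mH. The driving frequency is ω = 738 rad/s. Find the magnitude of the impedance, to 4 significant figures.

X_L = ωL = 89.30 Ω
Z = 82.00 + j89.30 Ω
|Z| = √(82.00² + 89.30²) = 121.2 Ω

121.2 Ω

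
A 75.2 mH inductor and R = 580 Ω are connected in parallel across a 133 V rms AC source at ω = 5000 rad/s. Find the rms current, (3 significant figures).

X_L = ωL = 376 Ω
Parallel: admittances add. Y = 1/R + 1/(jωL)
Y = (0.00172 − j0.00266) S
|Y| = 0.00317 S → |Z| = 1/|Y| = 316 Ω, ∠Z = −∠Y = 57.0°
I = V/|Z| = 133/316 = 422 mA

422 mA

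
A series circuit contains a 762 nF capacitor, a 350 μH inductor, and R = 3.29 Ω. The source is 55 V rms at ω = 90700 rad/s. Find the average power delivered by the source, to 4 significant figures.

X_L = ωL = 31.75 Ω
X_C = 1/(ωC) = 14.47 Ω
Net reactance X = X_L − X_C = 17.28 Ω
Z = 3.290 + j17.28 Ω
|Z| = √(3.290² + 17.28²) = 17.59 Ω
∠Z = arctan(17.28/3.290) = 79.22°
I = V/|Z| = 3.127 A
P = VI cos φ = 55 × 3.127 × cos(79.22°) = 32.18 W

32.18 W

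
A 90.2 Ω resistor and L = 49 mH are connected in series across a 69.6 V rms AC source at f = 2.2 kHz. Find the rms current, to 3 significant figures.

102 mA

ω = 2πf = 13820 rad/s
X_L = ωL = 677 Ω
Z = 90.2 + j677 Ω
|Z| = √(90.2² + 677²) = 683 Ω
I = V/|Z| = 69.6/683 = 102 mA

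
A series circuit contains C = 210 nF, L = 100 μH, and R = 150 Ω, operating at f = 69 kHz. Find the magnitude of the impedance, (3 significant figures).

153 Ω

ω = 2πf = 433500 rad/s
X_L = ωL = 43.4 Ω
X_C = 1/(ωC) = 11.0 Ω
Net reactance X = X_L − X_C = 32.4 Ω
Z = 150 + j32.4 Ω
|Z| = √(150² + 32.4²) = 153 Ω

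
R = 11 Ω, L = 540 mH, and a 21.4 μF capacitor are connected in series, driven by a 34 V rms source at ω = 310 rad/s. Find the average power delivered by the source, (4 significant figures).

31.90 W

X_L = ωL = 167.4 Ω
X_C = 1/(ωC) = 150.7 Ω
Net reactance X = X_L − X_C = 16.66 Ω
Z = 11.00 + j16.66 Ω
|Z| = √(11.00² + 16.66²) = 19.97 Ω
∠Z = arctan(16.66/11.00) = 56.57°
I = V/|Z| = 1.703 A
P = VI cos φ = 34 × 1.703 × cos(56.57°) = 31.90 W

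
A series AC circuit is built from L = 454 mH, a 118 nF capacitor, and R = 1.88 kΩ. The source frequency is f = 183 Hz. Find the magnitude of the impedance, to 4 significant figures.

7102 Ω

ω = 2πf = 1150 rad/s
X_L = ωL = 522.0 Ω
X_C = 1/(ωC) = 7370 Ω
Net reactance X = X_L − X_C = -6848 Ω
Z = 1880 − j6848 Ω
|Z| = √(1880² + 6848²) = 7102 Ω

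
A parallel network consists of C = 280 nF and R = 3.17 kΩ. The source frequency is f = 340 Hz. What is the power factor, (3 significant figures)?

ω = 2πf = 2136 rad/s
X_C = 1/(ωC) = 1670 Ω
Parallel: admittances add. Y = 1/R + jωC
Y = (0.000315 + j0.000598) S
|Y| = 0.000676 S → |Z| = 1/|Y| = 1480 Ω, ∠Z = −∠Y = -62.2°
cos φ = cos(-62.2°) = 0.466

0.466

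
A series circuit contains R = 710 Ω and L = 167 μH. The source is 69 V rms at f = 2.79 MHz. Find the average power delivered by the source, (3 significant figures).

ω = 2πf = 1.753e+07 rad/s
X_L = ωL = 2930 Ω
Z = 710 + j2930 Ω
|Z| = √(710² + 2930²) = 3010 Ω
∠Z = arctan(2930/710) = 76.4°
I = V/|Z| = 22.9 mA
P = VI cos φ = 69 × 0.0229 × cos(76.4°) = 373 mW

373 mW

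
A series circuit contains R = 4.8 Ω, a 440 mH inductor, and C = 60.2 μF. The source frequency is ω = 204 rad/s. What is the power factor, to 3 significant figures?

X_L = ωL = 89.8 Ω
X_C = 1/(ωC) = 81.4 Ω
Net reactance X = X_L − X_C = 8.33 Ω
Z = 4.80 + j8.33 Ω
|Z| = √(4.80² + 8.33²) = 9.62 Ω
∠Z = arctan(8.33/4.80) = 60.1°
cos φ = cos(60.1°) = 0.499

0.499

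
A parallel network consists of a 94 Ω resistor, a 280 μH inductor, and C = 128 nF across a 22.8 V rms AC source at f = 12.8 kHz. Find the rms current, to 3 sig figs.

ω = 2πf = 80420 rad/s
X_L = ωL = 22.5 Ω
X_C = 1/(ωC) = 97.1 Ω
Parallel: admittances add. Y = 1/R + 1/(jωL) + jωC
Y = (0.0106 − j0.0341) S
|Y| = 0.0357 S → |Z| = 1/|Y| = 28.0 Ω, ∠Z = −∠Y = 72.7°
I = V/|Z| = 22.8/28.0 = 815 mA

815 mA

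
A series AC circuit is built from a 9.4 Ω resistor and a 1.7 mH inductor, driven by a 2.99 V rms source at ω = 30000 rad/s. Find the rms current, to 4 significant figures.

57.66 mA

X_L = ωL = 51.00 Ω
Z = 9.400 + j51.00 Ω
|Z| = √(9.400² + 51.00²) = 51.86 Ω
I = V/|Z| = 2.99/51.86 = 57.66 mA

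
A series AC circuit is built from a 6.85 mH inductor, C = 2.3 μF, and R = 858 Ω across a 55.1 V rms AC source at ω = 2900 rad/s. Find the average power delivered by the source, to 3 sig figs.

3.46 W

X_L = ωL = 19.9 Ω
X_C = 1/(ωC) = 150 Ω
Net reactance X = X_L − X_C = -130 Ω
Z = 858 − j130 Ω
|Z| = √(858² + 130²) = 868 Ω
∠Z = arctan(-130/858) = -8.62°
I = V/|Z| = 63.5 mA
P = VI cos φ = 55.1 × 0.0635 × cos(-8.62°) = 3.46 W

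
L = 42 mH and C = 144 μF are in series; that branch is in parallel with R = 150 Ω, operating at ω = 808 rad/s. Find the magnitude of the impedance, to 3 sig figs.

X_L = ωL = 33.9 Ω
X_C = 1/(ωC) = 8.59 Ω
Branch 1: Z₁ = R = 150 Ω
Branch 2 (series LC): Z₂ = j(X_L − X_C) = j25.3 Ω
Parallel: Z = Z₁Z₂/(Z₁+Z₂), |Z| = 25.0 Ω, ∠Z = 80.4°

25.0 Ω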